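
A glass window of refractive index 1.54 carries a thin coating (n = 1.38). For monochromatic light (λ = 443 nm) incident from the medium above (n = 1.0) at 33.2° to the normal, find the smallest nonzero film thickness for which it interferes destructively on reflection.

87.4 nm

Top surface (1.0 → 1.38): reflection off a higher-index medium gives a half-wave phase shift.
At the lower boundary (n = 1.38 to n = 1.54) the reflected ray undergoes a half-wave phase shift.
The two reflections carry the same phase change, so no net offset.
So the condition for destructive reflection is 2 n t cos θ_r = (m + ½) λ.
Snell's law: 1.0 sin 33.2° = 1.38 sin θ_r → sin θ_r = 0.397, cos θ_r = 0.918.
Minimum at m = 0: t = λ / (4 n cos θ_r) = 443 / (4 × 1.38 × 0.918) = 87.4 nm.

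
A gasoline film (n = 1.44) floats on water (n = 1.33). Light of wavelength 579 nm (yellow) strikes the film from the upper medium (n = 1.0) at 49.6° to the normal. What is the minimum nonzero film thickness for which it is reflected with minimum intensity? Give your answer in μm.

Top surface (1.0 → 1.44): reflection off a higher-index medium gives a half-wave phase shift.
Bottom surface (1.44 → 1.33): reflection off a lower-index medium gives no phase shift.
Net: one phase inversion between the two reflected rays.
So the condition for destructive reflection is 2 n t cos θ_r = m λ.
Snell's law: 1.0 sin 49.6° = 1.44 sin θ_r → sin θ_r = 0.529, cos θ_r = 0.849.
Minimum nonzero at m = 1: t = λ / (2 n cos θ_r) = 579 / (2 × 1.44 × 0.849) = 237 nm.

0.237 μm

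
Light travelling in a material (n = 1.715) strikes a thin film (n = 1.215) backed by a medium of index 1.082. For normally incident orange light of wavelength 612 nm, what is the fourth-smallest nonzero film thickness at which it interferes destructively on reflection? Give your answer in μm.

0.881 μm

Ray reflecting at the top interface goes from n = 1.715 toward n = 1.215: no phase shift.
Bottom surface (1.215 → 1.082): reflection off a lower-index medium gives no phase shift.
The two reflections carry the same phase change, so no net offset.
With no net inversion, destructive interference in reflection requires 2 n t = (m + ½) λ.
The fourth-smallest nonzero thickness corresponds to m = 3: t = (m + ½) λ / (2 n) = 3.50 × 612 / (2 × 1.215) = 881 nm.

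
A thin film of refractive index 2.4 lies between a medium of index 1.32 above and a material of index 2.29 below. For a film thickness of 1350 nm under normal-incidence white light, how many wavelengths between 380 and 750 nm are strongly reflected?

Ray reflecting at the top interface goes from n = 1.32 toward n = 2.4: a half-wave phase shift.
Ray reflecting at the bottom interface goes from n = 2.4 toward n = 2.29: no phase shift.
Net: one phase inversion between the two reflected rays.
With one net inversion, constructive interference in reflection requires 2 n t = (m + ½) λ.
λ = 2 n t / (m + ½) = 6480 / (m + ½) nm.
m=8: 762 nm (IR); m=9: 682 nm (visible); m=10: 617 nm (visible); m=11: 563 nm (visible); m=12: 518 nm (visible); m=13: 480 nm (visible); m=14: 447 nm (visible); m=15: 418 nm (visible); m=16: 393 nm (visible); m=17: 370 nm (UV).

8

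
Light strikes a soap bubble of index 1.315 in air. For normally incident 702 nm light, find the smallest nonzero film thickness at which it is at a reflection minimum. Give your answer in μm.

0.267 μm

At the upper boundary (n = 1.0 to n = 1.315) the reflected ray undergoes a half-wave phase shift.
Bottom surface (1.315 → 1.0): reflection off a lower-index medium gives no phase shift.
Net: one phase inversion between the two reflected rays.
With one net inversion, destructive interference in reflection requires 2 n t = m λ.
Minimum nonzero at m = 1: t = λ / (2 n) = 702 / (2 × 1.315) = 267 nm.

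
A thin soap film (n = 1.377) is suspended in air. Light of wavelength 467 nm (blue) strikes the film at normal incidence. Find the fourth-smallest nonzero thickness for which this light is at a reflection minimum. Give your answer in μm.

0.678 μm

Ray reflecting at the top interface goes from n = 1.0 toward n = 1.377: a half-wave phase shift.
Ray reflecting at the bottom interface goes from n = 1.377 toward n = 1.0: no phase shift.
The two reflections differ by half a wavelength.
With one net inversion, destructive interference in reflection requires 2 n t = m λ.
The fourth-smallest nonzero thickness corresponds to m = 4: t = m λ / (2 n) = 4.00 × 467 / (2 × 1.377) = 678 nm.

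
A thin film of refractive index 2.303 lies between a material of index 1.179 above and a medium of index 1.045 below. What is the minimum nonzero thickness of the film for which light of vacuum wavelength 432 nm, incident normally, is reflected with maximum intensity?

Top surface (1.179 → 2.303): reflection off a higher-index medium gives a half-wave phase shift.
Ray reflecting at the bottom interface goes from n = 2.303 toward n = 1.045: no phase shift.
Exactly one π shift → a net half-wave offset.
So the condition for constructive reflection is 2 n t = (m + ½) λ.
Minimum at m = 0: t = λ / (4 n) = 432 / (4 × 2.303) = 46.9 nm.

46.9 nm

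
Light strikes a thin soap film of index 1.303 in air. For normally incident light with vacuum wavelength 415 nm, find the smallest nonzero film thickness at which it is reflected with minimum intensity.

Top surface (1.0 → 1.303): reflection off a higher-index medium gives a half-wave phase shift.
Bottom surface (1.303 → 1.0): reflection off a lower-index medium gives no phase shift.
The two reflections differ by half a wavelength.
With one net inversion, destructive interference in reflection requires 2 n t = m λ.
Minimum nonzero at m = 1: t = λ / (2 n) = 415 / (2 × 1.303) = 159 nm.

159 nm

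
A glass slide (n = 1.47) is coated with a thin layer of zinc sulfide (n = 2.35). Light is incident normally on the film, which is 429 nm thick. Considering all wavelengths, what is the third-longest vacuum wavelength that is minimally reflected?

672 nm

Ray reflecting at the top interface goes from n = 1.0 toward n = 2.35: a half-wave phase shift.
Bottom surface (2.35 → 1.47): reflection off a lower-index medium gives no phase shift.
Exactly one π shift → a net half-wave offset.
With one net inversion, destructive interference in reflection requires 2 n t = m λ.
λ = 2 n t / m. The third-longest wavelength is m = 3: λ = 2 × 2.35 × 429 / 3.00 = 672 nm.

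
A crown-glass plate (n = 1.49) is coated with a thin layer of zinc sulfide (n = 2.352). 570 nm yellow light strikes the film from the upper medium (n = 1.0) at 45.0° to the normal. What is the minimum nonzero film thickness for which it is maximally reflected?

Ray reflecting at the top interface goes from n = 1.0 toward n = 2.352: a half-wave phase shift.
Ray reflecting at the bottom interface goes from n = 2.352 toward n = 1.49: no phase shift.
Net: one phase inversion between the two reflected rays.
So the condition for constructive reflection is 2 n t cos θ_r = (m + ½) λ.
Snell's law: 1.0 sin 45.0° = 2.352 sin θ_r → sin θ_r = 0.301, cos θ_r = 0.954.
Minimum at m = 0: t = λ / (4 n cos θ_r) = 570 / (4 × 2.352 × 0.954) = 63.5 nm.

63.5 nm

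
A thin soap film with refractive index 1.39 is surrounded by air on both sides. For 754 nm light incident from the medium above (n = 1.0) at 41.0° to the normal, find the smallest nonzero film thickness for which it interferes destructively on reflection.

Top surface (1.0 → 1.39): reflection off a higher-index medium gives a half-wave phase shift.
Bottom surface (1.39 → 1.0): reflection off a lower-index medium gives no phase shift.
The two reflections differ by half a wavelength.
With one net inversion, destructive interference in reflection requires 2 n t cos θ_r = m λ.
Snell's law: 1.0 sin 41.0° = 1.39 sin θ_r → sin θ_r = 0.472, cos θ_r = 0.882.
Minimum nonzero at m = 1: t = λ / (2 n cos θ_r) = 754 / (2 × 1.39 × 0.882) = 308 nm.

308 nm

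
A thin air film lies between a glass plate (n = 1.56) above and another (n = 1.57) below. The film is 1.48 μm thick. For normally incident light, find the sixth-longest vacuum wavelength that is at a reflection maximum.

At the upper boundary (n = 1.56 to n = 1.0) the reflected ray undergoes no phase shift.
Bottom surface (1.0 → 1.57): reflection off a higher-index medium gives a half-wave phase shift.
Net: one phase inversion between the two reflected rays.
For bright reflection here: 2 n t = (m + ½) λ.
λ = 2 n t / (m + ½). The sixth-longest wavelength is m = 5: λ = 2 × 1.0 × 1480 / 5.50 = 538 nm.

538 nm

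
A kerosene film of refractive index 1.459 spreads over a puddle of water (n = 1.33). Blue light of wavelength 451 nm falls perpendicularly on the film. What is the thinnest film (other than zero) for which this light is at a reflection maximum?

77.3 nm

Ray reflecting at the top interface goes from n = 1.0 toward n = 1.459: a half-wave phase shift.
Bottom surface (1.459 → 1.33): reflection off a lower-index medium gives no phase shift.
Exactly one π shift → a net half-wave offset.
So the condition for constructive reflection is 2 n t = (m + ½) λ.
Minimum at m = 0: t = λ / (4 n) = 451 / (4 × 1.459) = 77.3 nm.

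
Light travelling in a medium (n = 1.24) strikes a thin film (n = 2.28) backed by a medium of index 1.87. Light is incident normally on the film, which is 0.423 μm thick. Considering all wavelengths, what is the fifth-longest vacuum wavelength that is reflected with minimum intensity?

Ray reflecting at the top interface goes from n = 1.24 toward n = 2.28: a half-wave phase shift.
Bottom surface (2.28 → 1.87): reflection off a lower-index medium gives no phase shift.
Net: one phase inversion between the two reflected rays.
With one net inversion, destructive interference in reflection requires 2 n t = m λ.
λ = 2 n t / m. The fifth-longest wavelength is m = 5: λ = 2 × 2.28 × 423 / 5.00 = 386 nm.

386 nm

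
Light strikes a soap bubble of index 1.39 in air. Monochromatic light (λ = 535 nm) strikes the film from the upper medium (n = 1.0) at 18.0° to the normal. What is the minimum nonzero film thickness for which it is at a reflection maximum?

Ray reflecting at the top interface goes from n = 1.0 toward n = 1.39: a half-wave phase shift.
Bottom surface (1.39 → 1.0): reflection off a lower-index medium gives no phase shift.
Exactly one π shift → a net half-wave offset.
With one net inversion, constructive interference in reflection requires 2 n t cos θ_r = (m + ½) λ.
Snell's law: 1.0 sin 18.0° = 1.39 sin θ_r → sin θ_r = 0.222, cos θ_r = 0.975.
Minimum at m = 0: t = λ / (4 n cos θ_r) = 535 / (4 × 1.39 × 0.975) = 98.7 nm.

98.7 nm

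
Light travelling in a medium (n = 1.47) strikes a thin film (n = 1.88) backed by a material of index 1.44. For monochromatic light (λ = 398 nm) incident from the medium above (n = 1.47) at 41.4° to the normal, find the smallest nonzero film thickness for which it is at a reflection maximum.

Top surface (1.47 → 1.88): reflection off a higher-index medium gives a half-wave phase shift.
Ray reflecting at the bottom interface goes from n = 1.88 toward n = 1.44: no phase shift.
Exactly one π shift → a net half-wave offset.
So the condition for constructive reflection is 2 n t cos θ_r = (m + ½) λ.
Snell's law: 1.47 sin 41.4° = 1.88 sin θ_r → sin θ_r = 0.517, cos θ_r = 0.856.
Minimum at m = 0: t = λ / (4 n cos θ_r) = 398 / (4 × 1.88 × 0.856) = 61.8 nm.

61.8 nm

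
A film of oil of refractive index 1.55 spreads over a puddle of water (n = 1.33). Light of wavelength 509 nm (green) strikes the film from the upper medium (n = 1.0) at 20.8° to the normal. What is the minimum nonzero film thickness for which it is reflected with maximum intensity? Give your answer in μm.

0.0843 μm

Top surface (1.0 → 1.55): reflection off a higher-index medium gives a half-wave phase shift.
Bottom surface (1.55 → 1.33): reflection off a lower-index medium gives no phase shift.
Net: one phase inversion between the two reflected rays.
With one net inversion, constructive interference in reflection requires 2 n t cos θ_r = (m + ½) λ.
Snell's law: 1.0 sin 20.8° = 1.55 sin θ_r → sin θ_r = 0.229, cos θ_r = 0.973.
Minimum at m = 0: t = λ / (4 n cos θ_r) = 509 / (4 × 1.55 × 0.973) = 84.3 nm.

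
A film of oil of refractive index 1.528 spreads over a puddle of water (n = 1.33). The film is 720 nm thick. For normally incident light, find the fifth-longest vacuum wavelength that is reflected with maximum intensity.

489 nm

Ray reflecting at the top interface goes from n = 1.0 toward n = 1.528: a half-wave phase shift.
Bottom surface (1.528 → 1.33): reflection off a lower-index medium gives no phase shift.
Exactly one π shift → a net half-wave offset.
So the condition for constructive reflection is 2 n t = (m + ½) λ.
λ = 2 n t / (m + ½). The fifth-longest wavelength is m = 4: λ = 2 × 1.528 × 720 / 4.50 = 489 nm.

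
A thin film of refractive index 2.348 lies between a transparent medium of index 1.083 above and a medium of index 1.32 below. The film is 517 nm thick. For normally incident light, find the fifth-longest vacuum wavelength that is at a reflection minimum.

Top surface (1.083 → 2.348): reflection off a higher-index medium gives a half-wave phase shift.
At the lower boundary (n = 2.348 to n = 1.32) the reflected ray undergoes no phase shift.
Net: one phase inversion between the two reflected rays.
So the condition for destructive reflection is 2 n t = m λ.
λ = 2 n t / m. The fifth-longest wavelength is m = 5: λ = 2 × 2.348 × 517 / 5.00 = 486 nm.

486 nm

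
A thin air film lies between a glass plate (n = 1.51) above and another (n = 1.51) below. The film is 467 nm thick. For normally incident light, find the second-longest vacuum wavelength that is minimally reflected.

467 nm

Top surface (1.51 → 1.0): reflection off a lower-index medium gives no phase shift.
At the lower boundary (n = 1.0 to n = 1.51) the reflected ray undergoes a half-wave phase shift.
Exactly one π shift → a net half-wave offset.
So the condition for destructive reflection is 2 n t = m λ.
λ = 2 n t / m. The second-longest wavelength is m = 2: λ = 2 × 1.0 × 467 / 2.00 = 467 nm.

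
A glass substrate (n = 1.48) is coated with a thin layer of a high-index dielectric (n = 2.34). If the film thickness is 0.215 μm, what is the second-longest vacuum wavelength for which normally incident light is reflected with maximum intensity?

Top surface (1.0 → 2.34): reflection off a higher-index medium gives a half-wave phase shift.
Bottom surface (2.34 → 1.48): reflection off a lower-index medium gives no phase shift.
Exactly one π shift → a net half-wave offset.
For bright reflection here: 2 n t = (m + ½) λ.
λ = 2 n t / (m + ½). The second-longest wavelength is m = 1: λ = 2 × 2.34 × 215 / 1.50 = 671 nm.

671 nm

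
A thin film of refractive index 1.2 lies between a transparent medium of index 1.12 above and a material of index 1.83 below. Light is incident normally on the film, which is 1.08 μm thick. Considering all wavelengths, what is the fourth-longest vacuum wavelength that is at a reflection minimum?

At the upper boundary (n = 1.12 to n = 1.2) the reflected ray undergoes a half-wave phase shift.
Bottom surface (1.2 → 1.83): reflection off a higher-index medium gives a half-wave phase shift.
Zero or two π shifts → no net half-wave offset.
With no net inversion, destructive interference in reflection requires 2 n t = (m + ½) λ.
λ = 2 n t / (m + ½). The fourth-longest wavelength is m = 3: λ = 2 × 1.2 × 1080 / 3.50 = 741 nm.

741 nm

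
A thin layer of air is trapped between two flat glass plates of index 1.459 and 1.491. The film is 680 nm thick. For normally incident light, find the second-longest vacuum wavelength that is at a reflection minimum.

680 nm

At the upper boundary (n = 1.459 to n = 1.0) the reflected ray undergoes no phase shift.
Bottom surface (1.0 → 1.491): reflection off a higher-index medium gives a half-wave phase shift.
The two reflections differ by half a wavelength.
So the condition for destructive reflection is 2 n t = m λ.
λ = 2 n t / m. The second-longest wavelength is m = 2: λ = 2 × 1.0 × 680 / 2.00 = 680 nm.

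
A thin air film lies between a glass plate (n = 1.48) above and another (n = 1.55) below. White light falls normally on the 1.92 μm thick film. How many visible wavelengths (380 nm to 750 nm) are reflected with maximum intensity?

5

Ray reflecting at the top interface goes from n = 1.48 toward n = 1.0: no phase shift.
At the lower boundary (n = 1.0 to n = 1.55) the reflected ray undergoes a half-wave phase shift.
The two reflections differ by half a wavelength.
So the condition for constructive reflection is 2 n t = (m + ½) λ.
λ = 2 n t / (m + ½) = 3840 / (m + ½) nm.
m=4: 853 nm (IR); m=5: 698 nm (visible); m=6: 591 nm (visible); m=7: 512 nm (visible); m=8: 452 nm (visible); m=9: 404 nm (visible); m=10: 366 nm (UV).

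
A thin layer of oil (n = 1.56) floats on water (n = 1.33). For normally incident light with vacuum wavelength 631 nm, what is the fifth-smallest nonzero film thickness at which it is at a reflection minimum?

Top surface (1.0 → 1.56): reflection off a higher-index medium gives a half-wave phase shift.
Ray reflecting at the bottom interface goes from n = 1.56 toward n = 1.33: no phase shift.
Exactly one π shift → a net half-wave offset.
So the condition for destructive reflection is 2 n t = m λ.
The fifth-smallest nonzero thickness corresponds to m = 5: t = m λ / (2 n) = 5.00 × 631 / (2 × 1.56) = 1011 nm.

1011 nm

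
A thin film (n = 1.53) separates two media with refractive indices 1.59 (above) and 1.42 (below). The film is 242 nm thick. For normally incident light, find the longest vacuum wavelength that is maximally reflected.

741 nm

Top surface (1.59 → 1.53): reflection off a lower-index medium gives no phase shift.
At the lower boundary (n = 1.53 to n = 1.42) the reflected ray undergoes no phase shift.
Zero or two π shifts → no net half-wave offset.
For bright reflection here: 2 n t = m λ.
λ = 2 n t / m. The longest wavelength is m = 1: λ = 2 × 1.53 × 242 / 1.00 = 741 nm.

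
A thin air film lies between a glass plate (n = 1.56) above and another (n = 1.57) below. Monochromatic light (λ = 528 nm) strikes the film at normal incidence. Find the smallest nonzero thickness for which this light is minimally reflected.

264 nm

At the upper boundary (n = 1.56 to n = 1.0) the reflected ray undergoes no phase shift.
Bottom surface (1.0 → 1.57): reflection off a higher-index medium gives a half-wave phase shift.
Net: one phase inversion between the two reflected rays.
So the condition for destructive reflection is 2 n t = m λ.
The smallest nonzero thickness corresponds to m = 1: t = m λ / (2 n) = 1.00 × 528 / (2 × 1.0) = 264 nm.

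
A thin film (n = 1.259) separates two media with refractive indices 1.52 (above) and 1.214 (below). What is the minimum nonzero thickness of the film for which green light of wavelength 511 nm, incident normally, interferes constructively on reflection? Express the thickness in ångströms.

Ray reflecting at the top interface goes from n = 1.52 toward n = 1.259: no phase shift.
At the lower boundary (n = 1.259 to n = 1.214) the reflected ray undergoes no phase shift.
Net: no relative phase inversion (both shifts match).
So the condition for constructive reflection is 2 n t = m λ.
Minimum nonzero at m = 1: t = λ / (2 n) = 511 / (2 × 1.259) = 203 nm.

2029 Å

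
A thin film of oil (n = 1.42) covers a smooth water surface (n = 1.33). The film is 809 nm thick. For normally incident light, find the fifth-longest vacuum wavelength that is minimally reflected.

Top surface (1.0 → 1.42): reflection off a higher-index medium gives a half-wave phase shift.
At the lower boundary (n = 1.42 to n = 1.33) the reflected ray undergoes no phase shift.
The two reflections differ by half a wavelength.
So the condition for destructive reflection is 2 n t = m λ.
λ = 2 n t / m. The fifth-longest wavelength is m = 5: λ = 2 × 1.42 × 809 / 5.00 = 460 nm.

460 nm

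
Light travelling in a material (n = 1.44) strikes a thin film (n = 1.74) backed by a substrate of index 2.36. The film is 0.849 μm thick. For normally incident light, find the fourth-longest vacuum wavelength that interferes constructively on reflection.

Top surface (1.44 → 1.74): reflection off a higher-index medium gives a half-wave phase shift.
Ray reflecting at the bottom interface goes from n = 1.74 toward n = 2.36: a half-wave phase shift.
Zero or two π shifts → no net half-wave offset.
So the condition for constructive reflection is 2 n t = m λ.
λ = 2 n t / m. The fourth-longest wavelength is m = 4: λ = 2 × 1.74 × 849 / 4.00 = 739 nm.

739 nm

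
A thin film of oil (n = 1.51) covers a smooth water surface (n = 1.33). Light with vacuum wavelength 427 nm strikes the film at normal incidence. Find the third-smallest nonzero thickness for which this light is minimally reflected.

Ray reflecting at the top interface goes from n = 1.0 toward n = 1.51: a half-wave phase shift.
At the lower boundary (n = 1.51 to n = 1.33) the reflected ray undergoes no phase shift.
Exactly one π shift → a net half-wave offset.
So the condition for destructive reflection is 2 n t = m λ.
The third-smallest nonzero thickness corresponds to m = 3: t = m λ / (2 n) = 3.00 × 427 / (2 × 1.51) = 424 nm.

424 nm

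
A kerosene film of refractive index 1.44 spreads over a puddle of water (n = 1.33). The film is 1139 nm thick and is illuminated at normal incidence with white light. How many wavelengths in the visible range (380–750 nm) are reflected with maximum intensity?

At the upper boundary (n = 1.0 to n = 1.44) the reflected ray undergoes a half-wave phase shift.
Bottom surface (1.44 → 1.33): reflection off a lower-index medium gives no phase shift.
The two reflections differ by half a wavelength.
With one net inversion, constructive interference in reflection requires 2 n t = (m + ½) λ.
λ = 2 n t / (m + ½) = 3280 / (m + ½) nm.
m=3: 937 nm (IR); m=4: 729 nm (visible); m=5: 596 nm (visible); m=6: 505 nm (visible); m=7: 437 nm (visible); m=8: 386 nm (visible); m=9: 345 nm (UV).

5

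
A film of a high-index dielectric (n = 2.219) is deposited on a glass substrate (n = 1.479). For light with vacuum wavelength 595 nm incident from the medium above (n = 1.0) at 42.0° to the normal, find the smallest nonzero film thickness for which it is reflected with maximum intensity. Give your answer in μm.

Top surface (1.0 → 2.219): reflection off a higher-index medium gives a half-wave phase shift.
At the lower boundary (n = 2.219 to n = 1.479) the reflected ray undergoes no phase shift.
Exactly one π shift → a net half-wave offset.
So the condition for constructive reflection is 2 n t cos θ_r = (m + ½) λ.
Snell's law: 1.0 sin 42.0° = 2.219 sin θ_r → sin θ_r = 0.302, cos θ_r = 0.953.
Minimum at m = 0: t = λ / (4 n cos θ_r) = 595 / (4 × 2.219 × 0.953) = 70.3 nm.

0.0703 μm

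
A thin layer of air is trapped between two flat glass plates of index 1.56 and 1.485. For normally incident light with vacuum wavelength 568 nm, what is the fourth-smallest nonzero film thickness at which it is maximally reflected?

Top surface (1.56 → 1.0): reflection off a lower-index medium gives no phase shift.
Ray reflecting at the bottom interface goes from n = 1.0 toward n = 1.485: a half-wave phase shift.
Exactly one π shift → a net half-wave offset.
So the condition for constructive reflection is 2 n t = (m + ½) λ.
The fourth-smallest nonzero thickness corresponds to m = 3: t = (m + ½) λ / (2 n) = 3.50 × 568 / (2 × 1.0) = 994 nm.

994 nm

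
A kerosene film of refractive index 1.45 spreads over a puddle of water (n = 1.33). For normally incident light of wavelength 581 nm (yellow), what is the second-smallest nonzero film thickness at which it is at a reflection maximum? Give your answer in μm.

Ray reflecting at the top interface goes from n = 1.0 toward n = 1.45: a half-wave phase shift.
Bottom surface (1.45 → 1.33): reflection off a lower-index medium gives no phase shift.
The two reflections differ by half a wavelength.
So the condition for constructive reflection is 2 n t = (m + ½) λ.
The second-smallest nonzero thickness corresponds to m = 1: t = (m + ½) λ / (2 n) = 1.50 × 581 / (2 × 1.45) = 301 nm.

0.301 μm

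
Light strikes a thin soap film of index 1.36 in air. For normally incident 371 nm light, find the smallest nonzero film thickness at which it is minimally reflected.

136 nm

Ray reflecting at the top interface goes from n = 1.0 toward n = 1.36: a half-wave phase shift.
Bottom surface (1.36 → 1.0): reflection off a lower-index medium gives no phase shift.
The two reflections differ by half a wavelength.
For weak reflection here: 2 n t = m λ.
Minimum nonzero at m = 1: t = λ / (2 n) = 371 / (2 × 1.36) = 136 nm.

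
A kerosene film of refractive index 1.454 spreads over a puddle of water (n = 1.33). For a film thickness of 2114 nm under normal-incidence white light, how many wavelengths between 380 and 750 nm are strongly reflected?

8

At the upper boundary (n = 1.0 to n = 1.454) the reflected ray undergoes a half-wave phase shift.
Bottom surface (1.454 → 1.33): reflection off a lower-index medium gives no phase shift.
The two reflections differ by half a wavelength.
So the condition for constructive reflection is 2 n t = (m + ½) λ.
λ = 2 n t / (m + ½) = 6148 / (m + ½) nm.
m=7: 820 nm (IR); m=8: 723 nm (visible); m=9: 647 nm (visible); m=10: 585 nm (visible); m=11: 535 nm (visible); m=12: 492 nm (visible); m=13: 455 nm (visible); m=14: 424 nm (visible); m=15: 397 nm (visible); m=16: 373 nm (UV).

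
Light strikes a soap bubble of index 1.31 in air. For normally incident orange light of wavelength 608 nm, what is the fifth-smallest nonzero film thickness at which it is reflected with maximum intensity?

1044 nm

At the upper boundary (n = 1.0 to n = 1.31) the reflected ray undergoes a half-wave phase shift.
Ray reflecting at the bottom interface goes from n = 1.31 toward n = 1.0: no phase shift.
Exactly one π shift → a net half-wave offset.
With one net inversion, constructive interference in reflection requires 2 n t = (m + ½) λ.
The fifth-smallest nonzero thickness corresponds to m = 4: t = (m + ½) λ / (2 n) = 4.50 × 608 / (2 × 1.31) = 1044 nm.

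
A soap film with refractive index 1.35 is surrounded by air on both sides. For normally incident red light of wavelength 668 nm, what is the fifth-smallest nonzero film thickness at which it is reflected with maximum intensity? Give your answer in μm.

At the upper boundary (n = 1.0 to n = 1.35) the reflected ray undergoes a half-wave phase shift.
At the lower boundary (n = 1.35 to n = 1.0) the reflected ray undergoes no phase shift.
The two reflections differ by half a wavelength.
With one net inversion, constructive interference in reflection requires 2 n t = (m + ½) λ.
The fifth-smallest nonzero thickness corresponds to m = 4: t = (m + ½) λ / (2 n) = 4.50 × 668 / (2 × 1.35) = 1113 nm.

1.11 μm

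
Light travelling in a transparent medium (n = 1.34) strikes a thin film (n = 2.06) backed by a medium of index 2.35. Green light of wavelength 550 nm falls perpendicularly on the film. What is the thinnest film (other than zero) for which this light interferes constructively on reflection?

Ray reflecting at the top interface goes from n = 1.34 toward n = 2.06: a half-wave phase shift.
Ray reflecting at the bottom interface goes from n = 2.06 toward n = 2.35: a half-wave phase shift.
Zero or two π shifts → no net half-wave offset.
With no net inversion, constructive interference in reflection requires 2 n t = m λ.
Minimum nonzero at m = 1: t = λ / (2 n) = 550 / (2 × 2.06) = 133 nm.

133 nm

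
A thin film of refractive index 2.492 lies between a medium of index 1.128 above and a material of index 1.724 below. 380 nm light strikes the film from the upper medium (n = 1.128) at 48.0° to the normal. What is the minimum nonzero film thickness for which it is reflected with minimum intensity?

Ray reflecting at the top interface goes from n = 1.128 toward n = 2.492: a half-wave phase shift.
Bottom surface (2.492 → 1.724): reflection off a lower-index medium gives no phase shift.
Net: one phase inversion between the two reflected rays.
With one net inversion, destructive interference in reflection requires 2 n t cos θ_r = m λ.
Snell's law: 1.128 sin 48.0° = 2.492 sin θ_r → sin θ_r = 0.336, cos θ_r = 0.942.
Minimum nonzero at m = 1: t = λ / (2 n cos θ_r) = 380 / (2 × 2.492 × 0.942) = 81.0 nm.

81.0 nm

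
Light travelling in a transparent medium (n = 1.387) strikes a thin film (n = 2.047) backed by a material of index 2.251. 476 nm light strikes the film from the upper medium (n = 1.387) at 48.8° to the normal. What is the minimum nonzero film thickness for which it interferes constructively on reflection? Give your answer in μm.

0.135 μm

Ray reflecting at the top interface goes from n = 1.387 toward n = 2.047: a half-wave phase shift.
Ray reflecting at the bottom interface goes from n = 2.047 toward n = 2.251: a half-wave phase shift.
The two reflections carry the same phase change, so no net offset.
For strong reflection here: 2 n t cos θ_r = m λ.
Snell's law: 1.387 sin 48.8° = 2.047 sin θ_r → sin θ_r = 0.510, cos θ_r = 0.860.
Minimum nonzero at m = 1: t = λ / (2 n cos θ_r) = 476 / (2 × 2.047 × 0.860) = 135 nm.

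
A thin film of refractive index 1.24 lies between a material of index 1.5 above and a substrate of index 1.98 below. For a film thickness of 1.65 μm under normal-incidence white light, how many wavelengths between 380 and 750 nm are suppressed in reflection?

Ray reflecting at the top interface goes from n = 1.5 toward n = 1.24: no phase shift.
At the lower boundary (n = 1.24 to n = 1.98) the reflected ray undergoes a half-wave phase shift.
Net: one phase inversion between the two reflected rays.
For weak reflection here: 2 n t = m λ.
λ = 2 n t / m = 4092 / m nm.
m=5: 818 nm (IR); m=6: 682 nm (visible); m=7: 585 nm (visible); m=8: 512 nm (visible); m=9: 455 nm (visible); m=10: 409 nm (visible); m=11: 372 nm (UV).

5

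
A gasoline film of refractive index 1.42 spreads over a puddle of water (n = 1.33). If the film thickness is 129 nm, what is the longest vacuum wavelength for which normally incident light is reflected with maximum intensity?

733 nm

At the upper boundary (n = 1.0 to n = 1.42) the reflected ray undergoes a half-wave phase shift.
Bottom surface (1.42 → 1.33): reflection off a lower-index medium gives no phase shift.
Net: one phase inversion between the two reflected rays.
So the condition for constructive reflection is 2 n t = (m + ½) λ.
λ = 2 n t / (m + ½). The longest wavelength is m = 0: λ = 2 × 1.42 × 129 / 0.500 = 733 nm.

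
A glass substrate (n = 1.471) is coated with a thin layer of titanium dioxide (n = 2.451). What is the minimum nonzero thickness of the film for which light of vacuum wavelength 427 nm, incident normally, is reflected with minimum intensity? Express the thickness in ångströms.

Top surface (1.0 → 2.451): reflection off a higher-index medium gives a half-wave phase shift.
Bottom surface (2.451 → 1.471): reflection off a lower-index medium gives no phase shift.
The two reflections differ by half a wavelength.
For minimum reflection here: 2 n t = m λ.
Minimum nonzero at m = 1: t = λ / (2 n) = 427 / (2 × 2.451) = 87.1 nm.

871 Å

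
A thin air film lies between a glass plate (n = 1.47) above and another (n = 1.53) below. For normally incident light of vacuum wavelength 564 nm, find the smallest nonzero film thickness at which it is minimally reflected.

Ray reflecting at the top interface goes from n = 1.47 toward n = 1.0: no phase shift.
Bottom surface (1.0 → 1.53): reflection off a higher-index medium gives a half-wave phase shift.
Exactly one π shift → a net half-wave offset.
For weak reflection here: 2 n t = m λ.
Minimum nonzero at m = 1: t = λ / (2 n) = 564 / (2 × 1.0) = 282 nm.

282 nm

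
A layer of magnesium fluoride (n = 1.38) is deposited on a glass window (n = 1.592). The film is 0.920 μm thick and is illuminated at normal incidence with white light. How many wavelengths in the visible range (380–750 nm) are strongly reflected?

Ray reflecting at the top interface goes from n = 1.0 toward n = 1.38: a half-wave phase shift.
Ray reflecting at the bottom interface goes from n = 1.38 toward n = 1.592: a half-wave phase shift.
Zero or two π shifts → no net half-wave offset.
With no net inversion, constructive interference in reflection requires 2 n t = m λ.
λ = 2 n t / m = 2539 / m nm.
m=3: 846 nm (IR); m=4: 635 nm (visible); m=5: 508 nm (visible); m=6: 423 nm (visible); m=7: 363 nm (UV).

3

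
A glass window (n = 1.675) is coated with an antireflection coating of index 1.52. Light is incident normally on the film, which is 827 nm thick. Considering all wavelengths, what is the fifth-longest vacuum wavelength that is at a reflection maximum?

503 nm

At the upper boundary (n = 1.0 to n = 1.52) the reflected ray undergoes a half-wave phase shift.
Ray reflecting at the bottom interface goes from n = 1.52 toward n = 1.675: a half-wave phase shift.
The two reflections carry the same phase change, so no net offset.
With no net inversion, constructive interference in reflection requires 2 n t = m λ.
λ = 2 n t / m. The fifth-longest wavelength is m = 5: λ = 2 × 1.52 × 827 / 5.00 = 503 nm.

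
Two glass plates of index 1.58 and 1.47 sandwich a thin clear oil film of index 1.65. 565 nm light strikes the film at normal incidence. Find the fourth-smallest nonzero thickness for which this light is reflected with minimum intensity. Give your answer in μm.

At the upper boundary (n = 1.58 to n = 1.65) the reflected ray undergoes a half-wave phase shift.
Bottom surface (1.65 → 1.47): reflection off a lower-index medium gives no phase shift.
Exactly one π shift → a net half-wave offset.
So the condition for destructive reflection is 2 n t = m λ.
The fourth-smallest nonzero thickness corresponds to m = 4: t = m λ / (2 n) = 4.00 × 565 / (2 × 1.65) = 685 nm.

0.685 μm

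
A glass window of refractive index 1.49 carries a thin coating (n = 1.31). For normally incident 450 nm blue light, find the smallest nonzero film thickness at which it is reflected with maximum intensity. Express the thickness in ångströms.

1718 Å

Ray reflecting at the top interface goes from n = 1.0 toward n = 1.31: a half-wave phase shift.
At the lower boundary (n = 1.31 to n = 1.49) the reflected ray undergoes a half-wave phase shift.
Zero or two π shifts → no net half-wave offset.
For maximum reflection here: 2 n t = m λ.
Minimum nonzero at m = 1: t = λ / (2 n) = 450 / (2 × 1.31) = 172 nm.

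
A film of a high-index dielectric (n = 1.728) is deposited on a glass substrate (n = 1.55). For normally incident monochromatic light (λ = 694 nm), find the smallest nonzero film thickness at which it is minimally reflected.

201 nm

Ray reflecting at the top interface goes from n = 1.0 toward n = 1.728: a half-wave phase shift.
At the lower boundary (n = 1.728 to n = 1.55) the reflected ray undergoes no phase shift.
The two reflections differ by half a wavelength.
So the condition for destructive reflection is 2 n t = m λ.
Minimum nonzero at m = 1: t = λ / (2 n) = 694 / (2 × 1.728) = 201 nm.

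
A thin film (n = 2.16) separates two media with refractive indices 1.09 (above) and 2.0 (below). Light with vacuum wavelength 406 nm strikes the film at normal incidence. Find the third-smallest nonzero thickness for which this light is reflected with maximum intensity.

At the upper boundary (n = 1.09 to n = 2.16) the reflected ray undergoes a half-wave phase shift.
Bottom surface (2.16 → 2.0): reflection off a lower-index medium gives no phase shift.
Exactly one π shift → a net half-wave offset.
For bright reflection here: 2 n t = (m + ½) λ.
The third-smallest nonzero thickness corresponds to m = 2: t = (m + ½) λ / (2 n) = 2.50 × 406 / (2 × 2.16) = 235 nm.

235 nm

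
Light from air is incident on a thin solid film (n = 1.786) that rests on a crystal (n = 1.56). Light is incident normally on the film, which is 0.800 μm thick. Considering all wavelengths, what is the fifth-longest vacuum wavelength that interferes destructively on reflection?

Top surface (1.0 → 1.786): reflection off a higher-index medium gives a half-wave phase shift.
Ray reflecting at the bottom interface goes from n = 1.786 toward n = 1.56: no phase shift.
Exactly one π shift → a net half-wave offset.
So the condition for destructive reflection is 2 n t = m λ.
λ = 2 n t / m. The fifth-longest wavelength is m = 5: λ = 2 × 1.786 × 800 / 5.00 = 572 nm.

572 nm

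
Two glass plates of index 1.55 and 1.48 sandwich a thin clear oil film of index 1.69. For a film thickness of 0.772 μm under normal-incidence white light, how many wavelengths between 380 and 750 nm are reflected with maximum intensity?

4

Top surface (1.55 → 1.69): reflection off a higher-index medium gives a half-wave phase shift.
Ray reflecting at the bottom interface goes from n = 1.69 toward n = 1.48: no phase shift.
The two reflections differ by half a wavelength.
For strong reflection here: 2 n t = (m + ½) λ.
λ = 2 n t / (m + ½) = 2609 / (m + ½) nm.
m=2: 1044 nm (IR); m=3: 746 nm (visible); m=4: 580 nm (visible); m=5: 474 nm (visible); m=6: 401 nm (visible); m=7: 348 nm (UV).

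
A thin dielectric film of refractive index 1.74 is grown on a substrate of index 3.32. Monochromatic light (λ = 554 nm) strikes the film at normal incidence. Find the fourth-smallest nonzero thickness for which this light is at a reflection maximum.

Ray reflecting at the top interface goes from n = 1.0 toward n = 1.74: a half-wave phase shift.
Bottom surface (1.74 → 3.32): reflection off a higher-index medium gives a half-wave phase shift.
The two reflections carry the same phase change, so no net offset.
For bright reflection here: 2 n t = m λ.
The fourth-smallest nonzero thickness corresponds to m = 4: t = m λ / (2 n) = 4.00 × 554 / (2 × 1.74) = 637 nm.

637 nm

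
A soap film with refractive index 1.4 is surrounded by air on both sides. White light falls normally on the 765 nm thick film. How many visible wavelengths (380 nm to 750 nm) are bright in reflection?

3

At the upper boundary (n = 1.0 to n = 1.4) the reflected ray undergoes a half-wave phase shift.
Bottom surface (1.4 → 1.0): reflection off a lower-index medium gives no phase shift.
Net: one phase inversion between the two reflected rays.
So the condition for constructive reflection is 2 n t = (m + ½) λ.
λ = 2 n t / (m + ½) = 2142 / (m + ½) nm.
m=2: 857 nm (IR); m=3: 612 nm (visible); m=4: 476 nm (visible); m=5: 389 nm (visible); m=6: 330 nm (UV).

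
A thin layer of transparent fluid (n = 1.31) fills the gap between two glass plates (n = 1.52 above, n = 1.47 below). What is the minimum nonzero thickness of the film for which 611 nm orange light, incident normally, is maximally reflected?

117 nm

Ray reflecting at the top interface goes from n = 1.52 toward n = 1.31: no phase shift.
Ray reflecting at the bottom interface goes from n = 1.31 toward n = 1.47: a half-wave phase shift.
The two reflections differ by half a wavelength.
With one net inversion, constructive interference in reflection requires 2 n t = (m + ½) λ.
Minimum at m = 0: t = λ / (4 n) = 611 / (4 × 1.31) = 117 nm.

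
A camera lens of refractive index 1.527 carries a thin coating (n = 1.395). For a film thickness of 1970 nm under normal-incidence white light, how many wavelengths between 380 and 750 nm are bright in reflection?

7

At the upper boundary (n = 1.0 to n = 1.395) the reflected ray undergoes a half-wave phase shift.
Ray reflecting at the bottom interface goes from n = 1.395 toward n = 1.527: a half-wave phase shift.
Zero or two π shifts → no net half-wave offset.
So the condition for constructive reflection is 2 n t = m λ.
λ = 2 n t / m = 5496 / m nm.
m=7: 785 nm (IR); m=8: 687 nm (visible); m=9: 611 nm (visible); m=10: 550 nm (visible); m=11: 500 nm (visible); m=12: 458 nm (visible); m=13: 423 nm (visible); m=14: 393 nm (visible); m=15: 366 nm (UV).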